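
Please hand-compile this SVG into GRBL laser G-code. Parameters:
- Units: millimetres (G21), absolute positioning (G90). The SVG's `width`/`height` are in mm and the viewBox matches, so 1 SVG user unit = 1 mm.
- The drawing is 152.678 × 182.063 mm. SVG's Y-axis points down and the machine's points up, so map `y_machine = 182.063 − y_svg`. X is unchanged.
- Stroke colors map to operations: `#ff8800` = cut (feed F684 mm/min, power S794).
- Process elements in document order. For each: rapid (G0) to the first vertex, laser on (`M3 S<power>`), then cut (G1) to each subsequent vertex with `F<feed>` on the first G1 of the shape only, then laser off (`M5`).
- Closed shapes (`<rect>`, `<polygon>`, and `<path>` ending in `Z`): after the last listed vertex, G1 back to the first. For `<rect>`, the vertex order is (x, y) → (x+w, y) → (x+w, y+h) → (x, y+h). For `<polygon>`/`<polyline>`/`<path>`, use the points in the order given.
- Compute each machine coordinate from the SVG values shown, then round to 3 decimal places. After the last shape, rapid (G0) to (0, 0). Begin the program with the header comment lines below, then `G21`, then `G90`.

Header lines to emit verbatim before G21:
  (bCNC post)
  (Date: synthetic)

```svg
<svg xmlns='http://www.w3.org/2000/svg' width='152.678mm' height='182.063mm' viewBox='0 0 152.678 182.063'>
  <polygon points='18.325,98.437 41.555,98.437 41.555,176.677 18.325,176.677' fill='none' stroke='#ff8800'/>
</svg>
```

Since the viewBox matches the mm dimensions, user units are millimetres directly. The only transform is the Y-flip y_m = 182.063 − y_svg.

Shape 1 is a rectangle drawn with `<polygon>`. Its stroke #ff8800 means cut at S794, F684. After flipping Y the toolpath is (18.325,83.626) → (41.555,83.626) → (41.555,5.386) → (18.325,5.386) → (18.325,83.626), returning to the start.

(bCNC post)
(Date: synthetic)
G21
G90
G0 X18.325 Y83.626
M3 S794
G1 X41.555 Y83.626 F684
G1 X41.555 Y5.386
G1 X18.325 Y5.386
G1 X18.325 Y83.626
M5
G0 X0.000 Y0.000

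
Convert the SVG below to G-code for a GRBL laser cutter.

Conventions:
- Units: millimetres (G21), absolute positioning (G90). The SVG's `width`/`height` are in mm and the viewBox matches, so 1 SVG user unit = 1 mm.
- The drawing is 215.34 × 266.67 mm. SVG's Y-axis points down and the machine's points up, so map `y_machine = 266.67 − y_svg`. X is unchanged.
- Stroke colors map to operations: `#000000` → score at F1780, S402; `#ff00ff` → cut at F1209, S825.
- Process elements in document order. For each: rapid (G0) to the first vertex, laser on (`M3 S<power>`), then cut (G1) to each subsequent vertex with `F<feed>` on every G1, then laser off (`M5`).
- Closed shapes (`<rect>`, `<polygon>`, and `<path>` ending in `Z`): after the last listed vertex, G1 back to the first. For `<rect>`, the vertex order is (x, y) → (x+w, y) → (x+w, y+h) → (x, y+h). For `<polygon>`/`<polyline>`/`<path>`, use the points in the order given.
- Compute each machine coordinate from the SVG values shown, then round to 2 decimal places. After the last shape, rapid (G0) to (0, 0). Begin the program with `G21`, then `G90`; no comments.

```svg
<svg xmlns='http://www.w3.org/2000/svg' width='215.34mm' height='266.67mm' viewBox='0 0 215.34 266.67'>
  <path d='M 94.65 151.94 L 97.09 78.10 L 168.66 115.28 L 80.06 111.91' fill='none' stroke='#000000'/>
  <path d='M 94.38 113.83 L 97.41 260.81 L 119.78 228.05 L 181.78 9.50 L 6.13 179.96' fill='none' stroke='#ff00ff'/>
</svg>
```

G21
G90
G0 X94.65 Y114.73
M3 S402
G1 X97.09 Y188.57 F1780
G1 X168.66 Y151.39 F1780
G1 X80.06 Y154.76 F1780
M5
G0 X94.38 Y152.84
M3 S825
G1 X97.41 Y5.86 F1209
G1 X119.78 Y38.62 F1209
G1 X181.78 Y257.17 F1209
G1 X6.13 Y86.71 F1209
M5
G0 X0.00 Y0.00

1 u = 1 mm; y_m = 266.67 − y.

[1] `<path>` open polyline, #000000→score S402 F1780: (94.65,114.73) → (97.09,188.57) → (168.66,151.39) → (80.06,154.76)

[2] `<path>` open polyline, #ff00ff→cut S825 F1209: (94.38,152.84) → (97.41,5.86) → (119.78,38.62) → (181.78,257.17) → (6.13,86.71)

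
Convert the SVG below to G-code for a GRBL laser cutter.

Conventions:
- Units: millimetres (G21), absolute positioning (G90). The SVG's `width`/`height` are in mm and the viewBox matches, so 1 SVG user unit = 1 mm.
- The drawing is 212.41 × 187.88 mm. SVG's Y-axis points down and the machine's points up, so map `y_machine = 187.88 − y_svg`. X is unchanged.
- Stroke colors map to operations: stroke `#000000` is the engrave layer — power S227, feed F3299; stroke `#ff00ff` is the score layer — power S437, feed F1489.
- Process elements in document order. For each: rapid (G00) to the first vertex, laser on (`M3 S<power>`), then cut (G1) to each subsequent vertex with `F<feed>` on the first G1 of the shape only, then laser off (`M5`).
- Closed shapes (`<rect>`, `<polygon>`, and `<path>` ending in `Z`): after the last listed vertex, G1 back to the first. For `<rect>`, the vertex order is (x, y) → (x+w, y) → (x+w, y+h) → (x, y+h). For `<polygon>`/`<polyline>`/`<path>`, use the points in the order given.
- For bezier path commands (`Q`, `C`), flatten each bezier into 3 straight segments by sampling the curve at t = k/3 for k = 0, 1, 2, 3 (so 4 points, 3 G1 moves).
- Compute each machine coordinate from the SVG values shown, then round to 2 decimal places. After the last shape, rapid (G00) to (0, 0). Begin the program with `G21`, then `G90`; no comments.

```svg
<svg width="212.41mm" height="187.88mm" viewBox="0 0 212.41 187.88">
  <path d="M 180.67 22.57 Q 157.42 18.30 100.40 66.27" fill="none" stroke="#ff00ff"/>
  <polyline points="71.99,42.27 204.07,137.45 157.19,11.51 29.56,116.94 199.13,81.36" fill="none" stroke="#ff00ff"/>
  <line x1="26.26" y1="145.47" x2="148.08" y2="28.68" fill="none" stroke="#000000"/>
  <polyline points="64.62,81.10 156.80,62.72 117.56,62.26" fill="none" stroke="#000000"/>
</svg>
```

1 u = 1 mm; y_m = 187.88 − y.

[1] `<path>` quadratic bezier, #ff00ff→score S437 F1489: (180.67,165.31) → (161.42,162.35) → (134.66,147.79) → (100.40,121.61)

[2] `<polyline>` open polyline, #ff00ff→score S437 F1489: (71.99,145.61) → (204.07,50.43) → (157.19,176.37) → (29.56,70.94) → (199.13,106.52)

[3] `<line>` line segment, #000000→engrave S227 F3299: (26.26,42.41) → (148.08,159.20)

[4] `<polyline>` open polyline, #000000→engrave S227 F3299: (64.62,106.78) → (156.80,125.16) → (117.56,125.62)

G21
G90
G00 X180.67 Y165.31
M3 S437
G1 X161.42 Y162.35 F1489
G1 X134.66 Y147.79
G1 X100.40 Y121.61
M5
G00 X71.99 Y145.61
M3 S437
G1 X204.07 Y50.43 F1489
G1 X157.19 Y176.37
G1 X29.56 Y70.94
G1 X199.13 Y106.52
M5
G00 X26.26 Y42.41
M3 S227
G1 X148.08 Y159.20 F3299
M5
G00 X64.62 Y106.78
M3 S227
G1 X156.80 Y125.16 F3299
G1 X117.56 Y125.62
M5
G00 X0.00 Y0.00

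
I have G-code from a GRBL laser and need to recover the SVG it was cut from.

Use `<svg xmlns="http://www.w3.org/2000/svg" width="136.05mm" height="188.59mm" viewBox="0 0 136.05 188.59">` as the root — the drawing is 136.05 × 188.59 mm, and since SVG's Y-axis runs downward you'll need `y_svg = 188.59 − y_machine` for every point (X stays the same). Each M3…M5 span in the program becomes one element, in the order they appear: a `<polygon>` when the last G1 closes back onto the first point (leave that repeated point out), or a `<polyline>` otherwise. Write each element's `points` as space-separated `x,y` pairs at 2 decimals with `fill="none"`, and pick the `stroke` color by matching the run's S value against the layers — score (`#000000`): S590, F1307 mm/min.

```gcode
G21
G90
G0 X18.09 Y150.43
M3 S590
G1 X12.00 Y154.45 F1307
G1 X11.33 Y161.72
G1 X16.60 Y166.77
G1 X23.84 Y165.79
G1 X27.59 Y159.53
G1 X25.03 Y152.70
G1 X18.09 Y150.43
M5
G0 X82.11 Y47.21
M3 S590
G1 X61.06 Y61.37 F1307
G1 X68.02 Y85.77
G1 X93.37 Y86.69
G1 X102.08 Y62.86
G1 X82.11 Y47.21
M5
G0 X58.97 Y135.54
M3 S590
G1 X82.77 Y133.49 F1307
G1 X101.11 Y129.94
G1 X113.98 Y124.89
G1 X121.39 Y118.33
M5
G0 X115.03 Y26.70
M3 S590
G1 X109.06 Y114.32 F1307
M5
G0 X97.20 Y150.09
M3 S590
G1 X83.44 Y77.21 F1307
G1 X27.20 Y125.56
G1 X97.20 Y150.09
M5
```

<svg xmlns="http://www.w3.org/2000/svg" width="136.05mm" height="188.59mm" viewBox="0 0 136.05 188.59">
  <polygon points="18.09,38.16 12.00,34.14 11.33,26.87 16.60,21.82 23.84,22.80 27.59,29.06 25.03,35.89" fill="none" stroke="#000000"/>
  <polygon points="82.11,141.38 61.06,127.22 68.02,102.82 93.37,101.90 102.08,125.73" fill="none" stroke="#000000"/>
  <polyline points="58.97,53.05 82.77,55.10 101.11,58.65 113.98,63.70 121.39,70.26" fill="none" stroke="#000000"/>
  <polyline points="115.03,161.89 109.06,74.27" fill="none" stroke="#000000"/>
  <polygon points="97.20,38.50 83.44,111.38 27.20,63.03" fill="none" stroke="#000000"/>
</svg>

Each laser-on run becomes one SVG element. Flip Y back into SVG space with y_svg = 188.59 − y_machine. Every run uses S590, so all elements get stroke `#000000` (score).

Run 1: The run returns to its start, so emit a `<polygon>` with points (Y-flipped): 18.09,38.16 12.00,34.14 11.33,26.87 16.60,21.82 23.84,22.80 27.59,29.06 25.03,35.89.

Run 2: The run returns to its start, so emit a `<polygon>` with points (Y-flipped): 82.11,141.38 61.06,127.22 68.02,102.82 93.37,101.90 102.08,125.73.

Run 3: The run is open, so emit a `<polyline>` with points (Y-flipped): 58.97,53.05 82.77,55.10 101.11,58.65 113.98,63.70 121.39,70.26.

Run 4: The run is open, so emit a `<polyline>` with points (Y-flipped): 115.03,161.89 109.06,74.27.

Run 5: The run returns to its start, so emit a `<polygon>` with points (Y-flipped): 97.20,38.50 83.44,111.38 27.20,63.03.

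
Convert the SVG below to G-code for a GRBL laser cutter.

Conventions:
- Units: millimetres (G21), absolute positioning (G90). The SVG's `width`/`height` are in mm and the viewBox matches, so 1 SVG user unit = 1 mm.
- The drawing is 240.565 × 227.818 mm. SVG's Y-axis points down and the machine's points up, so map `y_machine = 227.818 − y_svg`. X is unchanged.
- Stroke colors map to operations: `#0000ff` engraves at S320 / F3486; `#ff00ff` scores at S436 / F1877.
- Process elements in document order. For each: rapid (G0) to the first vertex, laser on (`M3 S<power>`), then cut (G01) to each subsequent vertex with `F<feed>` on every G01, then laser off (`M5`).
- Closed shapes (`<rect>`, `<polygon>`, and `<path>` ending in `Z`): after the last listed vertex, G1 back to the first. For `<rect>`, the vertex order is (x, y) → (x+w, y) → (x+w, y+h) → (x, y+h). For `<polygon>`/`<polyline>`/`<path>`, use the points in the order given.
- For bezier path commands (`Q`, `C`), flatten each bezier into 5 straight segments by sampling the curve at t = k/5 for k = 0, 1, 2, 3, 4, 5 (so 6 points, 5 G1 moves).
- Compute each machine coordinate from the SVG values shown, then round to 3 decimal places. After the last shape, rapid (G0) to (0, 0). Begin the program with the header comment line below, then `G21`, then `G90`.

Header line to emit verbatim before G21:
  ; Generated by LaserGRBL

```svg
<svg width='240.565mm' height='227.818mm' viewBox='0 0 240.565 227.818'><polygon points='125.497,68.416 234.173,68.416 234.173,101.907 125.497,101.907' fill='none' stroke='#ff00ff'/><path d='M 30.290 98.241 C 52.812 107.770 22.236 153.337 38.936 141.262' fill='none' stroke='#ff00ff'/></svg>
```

viewBox `0 0 240.565 227.818` with mm width/height → 1 unit = 1 mm. Flip: y_m = 227.818 − y_svg.

**Shape 1** — `<polygon>` rectangle, stroke `#ff00ff` → score (S436, F1877). Machine vertices: (125.497,159.402) → (234.173,159.402) → (234.173,125.911) → (125.497,125.911) → (125.497,159.402). Closed: final G1 returns to the first vertex.

**Shape 2** — `<path>` cubic bezier, stroke `#ff00ff` → score (S436, F1877). Control points (SVG): P0=(30.290,98.241), P1=(52.812,107.770), P2=(22.236,153.337), P3=(38.936,141.262); sampled at t=k/5. Machine vertices: (30.290,129.577) → (38.234,120.284) → (38.253,106.839) → (35.165,93.739) → (33.786,85.479) → (38.936,86.556). Open path.

; Generated by LaserGRBL
G21
G90
G0 X125.497 Y159.402
M3 S436
G01 X234.173 Y159.402 F1877
G01 X234.173 Y125.911 F1877
G01 X125.497 Y125.911 F1877
G01 X125.497 Y159.402 F1877
M5
G0 X30.290 Y129.577
M3 S436
G01 X38.234 Y120.284 F1877
G01 X38.253 Y106.839 F1877
G01 X35.165 Y93.739 F1877
G01 X33.786 Y85.479 F1877
G01 X38.936 Y86.556 F1877
M5
G0 X0.000 Y0.000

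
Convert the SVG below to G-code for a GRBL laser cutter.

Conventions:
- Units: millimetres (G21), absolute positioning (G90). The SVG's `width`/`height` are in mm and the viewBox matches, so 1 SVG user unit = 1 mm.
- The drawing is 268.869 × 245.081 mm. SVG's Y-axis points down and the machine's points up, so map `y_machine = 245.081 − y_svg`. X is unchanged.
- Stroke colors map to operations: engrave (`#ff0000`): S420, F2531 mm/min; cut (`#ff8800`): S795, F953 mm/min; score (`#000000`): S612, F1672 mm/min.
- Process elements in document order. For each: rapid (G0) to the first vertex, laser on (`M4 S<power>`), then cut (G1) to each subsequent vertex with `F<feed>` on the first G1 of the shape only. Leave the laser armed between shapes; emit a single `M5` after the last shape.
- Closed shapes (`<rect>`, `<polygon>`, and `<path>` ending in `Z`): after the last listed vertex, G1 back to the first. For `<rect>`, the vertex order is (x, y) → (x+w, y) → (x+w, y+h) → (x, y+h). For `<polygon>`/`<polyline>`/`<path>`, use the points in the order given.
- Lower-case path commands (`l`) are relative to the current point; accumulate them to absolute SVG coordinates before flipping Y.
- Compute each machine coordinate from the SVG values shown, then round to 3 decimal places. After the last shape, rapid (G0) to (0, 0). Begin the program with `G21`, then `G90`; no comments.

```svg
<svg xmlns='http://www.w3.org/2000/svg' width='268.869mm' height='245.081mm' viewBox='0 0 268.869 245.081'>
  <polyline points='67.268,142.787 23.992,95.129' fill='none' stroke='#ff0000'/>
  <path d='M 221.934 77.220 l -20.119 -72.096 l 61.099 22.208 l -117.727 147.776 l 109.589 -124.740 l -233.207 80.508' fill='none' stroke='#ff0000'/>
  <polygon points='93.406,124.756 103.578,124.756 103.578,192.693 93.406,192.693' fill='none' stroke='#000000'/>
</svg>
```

G21
G90
G0 X67.268 Y102.294
M4 S420
G1 X23.992 Y149.952 F2531
G0 X221.934 Y167.861
M4 S420
G1 X201.815 Y239.957 F2531
G1 X262.914 Y217.749
G1 X145.187 Y69.973
G1 X254.776 Y194.713
G1 X21.569 Y114.205
G0 X93.406 Y120.325
M4 S612
G1 X103.578 Y120.325 F1672
G1 X103.578 Y52.388
G1 X93.406 Y52.388
G1 X93.406 Y120.325
M5
G0 X0.000 Y0.000

1 u = 1 mm; y_m = 245.081 − y.

[1] `<polyline>` line segment, #ff0000→engrave S420 F2531: (67.268,102.294) → (23.992,149.952)

[2] `<path>` open polyline, #ff0000→engrave S420 F2531: (221.934,167.861) → (201.815,239.957) → (262.914,217.749) → (145.187,69.973) → (254.776,194.713) → (21.569,114.205)

[3] `<polygon>` rectangle, #000000→score S612 F1672: (93.406,120.325) → (103.578,120.325) → (103.578,52.388) → (93.406,52.388) → (93.406,120.325) (closed)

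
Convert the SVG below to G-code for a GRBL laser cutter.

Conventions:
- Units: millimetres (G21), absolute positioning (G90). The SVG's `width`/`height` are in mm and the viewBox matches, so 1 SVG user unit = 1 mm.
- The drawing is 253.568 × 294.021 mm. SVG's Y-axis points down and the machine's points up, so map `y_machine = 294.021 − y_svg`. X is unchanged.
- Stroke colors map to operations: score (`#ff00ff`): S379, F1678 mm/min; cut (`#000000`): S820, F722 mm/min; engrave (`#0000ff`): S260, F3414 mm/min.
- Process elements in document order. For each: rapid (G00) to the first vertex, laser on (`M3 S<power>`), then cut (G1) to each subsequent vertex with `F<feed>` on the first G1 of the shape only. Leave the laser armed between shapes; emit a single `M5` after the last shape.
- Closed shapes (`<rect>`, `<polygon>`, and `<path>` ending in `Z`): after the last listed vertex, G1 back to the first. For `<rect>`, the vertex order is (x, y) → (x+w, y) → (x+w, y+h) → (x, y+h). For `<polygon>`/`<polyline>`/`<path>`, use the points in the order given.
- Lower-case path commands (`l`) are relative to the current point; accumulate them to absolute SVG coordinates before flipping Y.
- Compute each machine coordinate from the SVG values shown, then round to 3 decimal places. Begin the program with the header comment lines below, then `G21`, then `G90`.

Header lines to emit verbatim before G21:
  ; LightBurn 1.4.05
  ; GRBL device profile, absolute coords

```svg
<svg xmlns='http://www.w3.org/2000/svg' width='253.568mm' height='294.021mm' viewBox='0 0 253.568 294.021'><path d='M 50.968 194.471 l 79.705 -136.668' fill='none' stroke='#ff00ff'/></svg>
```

; LightBurn 1.4.05
; GRBL device profile, absolute coords
G21
G90
G00 X50.968 Y99.550
M3 S379
G1 X130.673 Y236.218 F1678
M5

viewBox `0 0 253.568 294.021` with mm width/height → 1 unit = 1 mm. Flip: y_m = 294.021 − y_svg.

**Shape 1** — `<path>` line segment, stroke `#ff00ff` → score (S379, F1678). Machine vertices: (50.968,99.550) → (130.673,236.218). Open path.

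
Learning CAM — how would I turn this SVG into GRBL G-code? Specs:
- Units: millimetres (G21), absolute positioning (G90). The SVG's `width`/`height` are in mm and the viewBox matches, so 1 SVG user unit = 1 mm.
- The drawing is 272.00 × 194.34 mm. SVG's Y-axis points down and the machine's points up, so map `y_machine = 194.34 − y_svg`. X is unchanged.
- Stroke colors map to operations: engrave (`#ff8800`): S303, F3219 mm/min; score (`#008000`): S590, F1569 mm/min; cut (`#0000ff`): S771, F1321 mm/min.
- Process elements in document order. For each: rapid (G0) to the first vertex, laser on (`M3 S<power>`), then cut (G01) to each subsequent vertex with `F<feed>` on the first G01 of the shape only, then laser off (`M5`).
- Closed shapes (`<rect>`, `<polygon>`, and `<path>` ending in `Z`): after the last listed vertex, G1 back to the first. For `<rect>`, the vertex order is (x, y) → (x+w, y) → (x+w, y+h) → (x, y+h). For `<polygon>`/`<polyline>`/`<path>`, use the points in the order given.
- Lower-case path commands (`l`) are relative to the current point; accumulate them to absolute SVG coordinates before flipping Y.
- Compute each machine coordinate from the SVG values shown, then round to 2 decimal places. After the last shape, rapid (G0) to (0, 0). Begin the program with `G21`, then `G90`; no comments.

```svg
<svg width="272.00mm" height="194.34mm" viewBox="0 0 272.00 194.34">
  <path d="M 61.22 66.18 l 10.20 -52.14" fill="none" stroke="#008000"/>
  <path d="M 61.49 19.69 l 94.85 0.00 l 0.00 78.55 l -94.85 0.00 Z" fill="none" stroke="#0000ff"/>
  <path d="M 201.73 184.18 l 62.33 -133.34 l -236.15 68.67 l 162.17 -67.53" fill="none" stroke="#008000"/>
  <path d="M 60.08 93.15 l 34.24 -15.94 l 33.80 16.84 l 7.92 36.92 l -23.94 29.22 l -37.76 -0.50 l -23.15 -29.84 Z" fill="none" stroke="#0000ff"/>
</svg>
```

1 u = 1 mm; y_m = 194.34 − y.

[1] `<path>` line segment, #008000→score S590 F1569: (61.22,128.16) → (71.42,180.30)

[2] `<path>` rectangle, #0000ff→cut S771 F1321: (61.49,174.65) → (156.34,174.65) → (156.34,96.10) → (61.49,96.10) → (61.49,174.65) (closed)

[3] `<path>` open polyline, #008000→score S590 F1569: (201.73,10.16) → (264.06,143.50) → (27.91,74.83) → (190.08,142.36)

[4] `<path>` regular polygon, #0000ff→cut S771 F1321: (60.08,101.19) → (94.32,117.13) → (128.12,100.29) → (136.04,63.37) → (112.10,34.15) → (74.34,34.65) → (51.19,64.49) → (60.08,101.19) (closed)

G21
G90
G0 X61.22 Y128.16
M3 S590
G01 X71.42 Y180.30 F1569
M5
G0 X61.49 Y174.65
M3 S771
G01 X156.34 Y174.65 F1321
G01 X156.34 Y96.10
G01 X61.49 Y96.10
G01 X61.49 Y174.65
M5
G0 X201.73 Y10.16
M3 S590
G01 X264.06 Y143.50 F1569
G01 X27.91 Y74.83
G01 X190.08 Y142.36
M5
G0 X60.08 Y101.19
M3 S771
G01 X94.32 Y117.13 F1321
G01 X128.12 Y100.29
G01 X136.04 Y63.37
G01 X112.10 Y34.15
G01 X74.34 Y34.65
G01 X51.19 Y64.49
G01 X60.08 Y101.19
M5
G0 X0.00 Y0.00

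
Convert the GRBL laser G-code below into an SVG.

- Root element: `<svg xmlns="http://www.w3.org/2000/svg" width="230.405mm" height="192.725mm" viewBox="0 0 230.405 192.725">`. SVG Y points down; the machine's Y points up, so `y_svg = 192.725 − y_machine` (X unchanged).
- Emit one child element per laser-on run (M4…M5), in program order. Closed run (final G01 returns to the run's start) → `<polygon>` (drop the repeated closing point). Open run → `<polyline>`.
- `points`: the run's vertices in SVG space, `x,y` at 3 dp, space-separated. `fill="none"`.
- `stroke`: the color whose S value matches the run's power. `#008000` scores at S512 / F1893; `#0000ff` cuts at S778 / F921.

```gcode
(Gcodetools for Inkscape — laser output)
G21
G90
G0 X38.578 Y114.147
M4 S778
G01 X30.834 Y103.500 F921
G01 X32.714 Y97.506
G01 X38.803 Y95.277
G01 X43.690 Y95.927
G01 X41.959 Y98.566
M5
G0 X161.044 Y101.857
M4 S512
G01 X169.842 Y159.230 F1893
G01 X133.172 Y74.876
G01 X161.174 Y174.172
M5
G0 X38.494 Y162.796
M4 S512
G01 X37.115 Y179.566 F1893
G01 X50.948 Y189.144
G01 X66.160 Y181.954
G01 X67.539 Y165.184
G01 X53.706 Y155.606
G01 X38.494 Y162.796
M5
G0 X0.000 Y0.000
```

Each laser-on run becomes one SVG element. Flip Y back into SVG space with y_svg = 192.725 − y_machine.

Run 1: power S778 maps to stroke `#0000ff` (cut). The run is open, so emit a `<polyline>` with points (Y-flipped): 38.578,78.578 30.834,89.225 32.714,95.219 38.803,97.448 43.690,96.798 41.959,94.159.

Run 2: power S512 maps to stroke `#008000` (score). The run is open, so emit a `<polyline>` with points (Y-flipped): 161.044,90.868 169.842,33.495 133.172,117.849 161.174,18.553.

Run 3: the run's S512 means `#008000` (score). The run returns to its start, so emit a `<polygon>` with points (Y-flipped): 38.494,29.929 37.115,13.159 50.948,3.581 66.160,10.771 67.539,27.541 53.706,37.119.

<svg xmlns="http://www.w3.org/2000/svg" width="230.405mm" height="192.725mm" viewBox="0 0 230.405 192.725">
  <polyline points="38.578,78.578 30.834,89.225 32.714,95.219 38.803,97.448 43.690,96.798 41.959,94.159" fill="none" stroke="#0000ff"/>
  <polyline points="161.044,90.868 169.842,33.495 133.172,117.849 161.174,18.553" fill="none" stroke="#008000"/>
  <polygon points="38.494,29.929 37.115,13.159 50.948,3.581 66.160,10.771 67.539,27.541 53.706,37.119" fill="none" stroke="#008000"/>
</svg>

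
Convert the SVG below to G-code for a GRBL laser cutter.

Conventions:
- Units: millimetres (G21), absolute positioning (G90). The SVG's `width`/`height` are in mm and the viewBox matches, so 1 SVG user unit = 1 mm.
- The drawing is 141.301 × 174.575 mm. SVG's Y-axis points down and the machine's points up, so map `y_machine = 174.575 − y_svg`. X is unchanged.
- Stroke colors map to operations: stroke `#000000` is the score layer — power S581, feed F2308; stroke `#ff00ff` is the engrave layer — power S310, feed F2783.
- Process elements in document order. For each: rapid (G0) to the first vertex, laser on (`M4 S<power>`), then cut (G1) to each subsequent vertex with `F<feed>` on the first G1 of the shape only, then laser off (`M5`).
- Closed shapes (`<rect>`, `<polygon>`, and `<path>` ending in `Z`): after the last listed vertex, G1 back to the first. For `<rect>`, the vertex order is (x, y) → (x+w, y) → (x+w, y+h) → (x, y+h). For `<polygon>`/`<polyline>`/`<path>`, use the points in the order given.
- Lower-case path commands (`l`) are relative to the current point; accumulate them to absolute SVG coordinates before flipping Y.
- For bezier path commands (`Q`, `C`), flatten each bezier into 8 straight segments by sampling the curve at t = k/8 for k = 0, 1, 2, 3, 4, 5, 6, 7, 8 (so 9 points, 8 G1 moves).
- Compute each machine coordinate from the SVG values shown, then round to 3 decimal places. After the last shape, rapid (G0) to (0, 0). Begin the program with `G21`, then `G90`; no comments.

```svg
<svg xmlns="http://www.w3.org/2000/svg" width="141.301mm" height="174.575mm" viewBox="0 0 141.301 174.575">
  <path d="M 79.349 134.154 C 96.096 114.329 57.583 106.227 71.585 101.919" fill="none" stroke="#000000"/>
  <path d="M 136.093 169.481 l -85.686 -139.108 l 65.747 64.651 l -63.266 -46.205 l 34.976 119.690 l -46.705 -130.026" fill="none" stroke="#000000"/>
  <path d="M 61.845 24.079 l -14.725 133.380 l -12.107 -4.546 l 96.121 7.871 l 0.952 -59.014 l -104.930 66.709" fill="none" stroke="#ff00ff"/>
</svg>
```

Since the viewBox matches the mm dimensions, user units are millimetres directly. The only transform is the Y-flip y_m = 174.575 − y_svg.

Shape 1 is a cubic bezier drawn with `<path>`. Its stroke #000000 means score at S581, F2308. After flipping Y the toolpath is (79.349,40.421) → (83.249,47.321) → (83.232,53.216) → (80.560,58.197) → (76.496,62.357) → (72.304,65.791) → (69.246,68.590) → (68.585,70.847) → (71.585,72.656).

Shape 2 is a open polyline drawn with `<path>`. Its stroke #000000 means score at S581, F2308. After flipping Y the toolpath is (136.093,5.094) → (50.407,144.202) → (116.154,79.551) → (52.888,125.756) → (87.864,6.066) → (41.159,136.092).

Shape 3 is a open polyline drawn with `<path>`. Its stroke #ff00ff means engrave at S310, F2783. After flipping Y the toolpath is (61.845,150.496) → (47.120,17.116) → (35.013,21.662) → (131.134,13.791) → (132.086,72.805) → (27.156,6.096).

G21
G90
G0 X79.349 Y40.421
M4 S581
G1 X83.249 Y47.321 F2308
G1 X83.232 Y53.216
G1 X80.560 Y58.197
G1 X76.496 Y62.357
G1 X72.304 Y65.791
G1 X69.246 Y68.590
G1 X68.585 Y70.847
G1 X71.585 Y72.656
M5
G0 X136.093 Y5.094
M4 S581
G1 X50.407 Y144.202 F2308
G1 X116.154 Y79.551
G1 X52.888 Y125.756
G1 X87.864 Y6.066
G1 X41.159 Y136.092
M5
G0 X61.845 Y150.496
M4 S310
G1 X47.120 Y17.116 F2783
G1 X35.013 Y21.662
G1 X131.134 Y13.791
G1 X132.086 Y72.805
G1 X27.156 Y6.096
M5
G0 X0.000 Y0.000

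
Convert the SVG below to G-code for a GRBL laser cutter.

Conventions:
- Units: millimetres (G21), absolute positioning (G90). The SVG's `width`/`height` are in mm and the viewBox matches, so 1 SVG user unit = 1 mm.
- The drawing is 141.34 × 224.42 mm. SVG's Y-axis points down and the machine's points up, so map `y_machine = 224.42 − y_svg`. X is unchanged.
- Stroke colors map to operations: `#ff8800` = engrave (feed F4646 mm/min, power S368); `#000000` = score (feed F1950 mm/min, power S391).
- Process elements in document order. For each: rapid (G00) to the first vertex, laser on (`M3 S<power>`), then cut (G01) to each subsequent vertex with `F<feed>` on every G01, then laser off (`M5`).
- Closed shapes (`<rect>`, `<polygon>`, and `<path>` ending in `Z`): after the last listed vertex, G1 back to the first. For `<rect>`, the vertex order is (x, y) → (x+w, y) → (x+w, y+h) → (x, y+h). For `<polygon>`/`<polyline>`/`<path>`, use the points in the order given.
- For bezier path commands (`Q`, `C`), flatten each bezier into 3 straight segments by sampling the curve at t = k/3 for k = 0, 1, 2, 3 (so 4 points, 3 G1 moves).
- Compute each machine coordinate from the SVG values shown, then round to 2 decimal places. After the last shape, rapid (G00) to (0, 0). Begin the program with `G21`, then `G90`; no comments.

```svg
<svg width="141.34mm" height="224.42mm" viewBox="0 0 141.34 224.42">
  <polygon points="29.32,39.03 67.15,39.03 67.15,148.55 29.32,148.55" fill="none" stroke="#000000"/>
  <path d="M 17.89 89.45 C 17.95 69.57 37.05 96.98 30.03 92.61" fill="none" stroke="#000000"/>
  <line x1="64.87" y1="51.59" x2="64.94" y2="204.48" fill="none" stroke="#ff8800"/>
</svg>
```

G21
G90
G00 X29.32 Y185.39
M3 S391
G01 X67.15 Y185.39 F1950
G01 X67.15 Y75.87 F1950
G01 X29.32 Y75.87 F1950
G01 X29.32 Y185.39 F1950
M5
G00 X17.89 Y134.97
M3 S391
G01 X22.62 Y142.02 F1950
G01 X30.02 Y135.10 F1950
G01 X30.03 Y131.81 F1950
M5
G00 X64.87 Y172.83
M3 S368
G01 X64.94 Y19.94 F4646
M5
G00 X0.00 Y0.00

1 u = 1 mm; y_m = 224.42 − y.

[1] `<polygon>` rectangle, #000000→score S391 F1950: (29.32,185.39) → (67.15,185.39) → (67.15,75.87) → (29.32,75.87) → (29.32,185.39) (closed)

[2] `<path>` cubic bezier, #000000→score S391 F1950: (17.89,134.97) → (22.62,142.02) → (30.02,135.10) → (30.03,131.81)

[3] `<line>` line segment, #ff8800→engrave S368 F4646: (64.87,172.83) → (64.94,19.94)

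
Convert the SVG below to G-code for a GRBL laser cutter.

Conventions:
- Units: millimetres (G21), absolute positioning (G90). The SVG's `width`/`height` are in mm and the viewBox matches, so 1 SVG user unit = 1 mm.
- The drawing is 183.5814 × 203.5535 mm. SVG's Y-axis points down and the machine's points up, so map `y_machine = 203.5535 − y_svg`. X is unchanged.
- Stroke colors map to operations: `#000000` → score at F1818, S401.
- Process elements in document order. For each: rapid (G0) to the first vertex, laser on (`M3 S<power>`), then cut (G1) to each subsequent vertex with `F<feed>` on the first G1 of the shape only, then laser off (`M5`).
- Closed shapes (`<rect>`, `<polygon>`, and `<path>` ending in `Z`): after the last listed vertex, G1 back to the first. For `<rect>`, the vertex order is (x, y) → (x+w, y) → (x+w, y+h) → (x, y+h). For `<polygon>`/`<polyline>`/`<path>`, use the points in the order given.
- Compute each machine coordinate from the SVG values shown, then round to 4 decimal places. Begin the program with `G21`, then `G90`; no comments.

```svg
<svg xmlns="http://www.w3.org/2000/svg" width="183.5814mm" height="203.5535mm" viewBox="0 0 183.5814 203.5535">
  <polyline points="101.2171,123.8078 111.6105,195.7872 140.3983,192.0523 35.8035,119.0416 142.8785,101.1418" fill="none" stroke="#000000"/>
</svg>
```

G21
G90
G0 X101.2171 Y79.7457
M3 S401
G1 X111.6105 Y7.7663 F1818
G1 X140.3983 Y11.5012
G1 X35.8035 Y84.5119
G1 X142.8785 Y102.4117
M5

Since the viewBox matches the mm dimensions, user units are millimetres directly. The only transform is the Y-flip y_m = 203.5535 − y_svg.

Shape 1 is a open polyline drawn with `<polyline>`. Its stroke #000000 means score at S401, F1818. After flipping Y the toolpath is (101.2171,79.7457) → (111.6105,7.7663) → (140.3983,11.5012) → (35.8035,84.5119) → (142.8785,102.4117).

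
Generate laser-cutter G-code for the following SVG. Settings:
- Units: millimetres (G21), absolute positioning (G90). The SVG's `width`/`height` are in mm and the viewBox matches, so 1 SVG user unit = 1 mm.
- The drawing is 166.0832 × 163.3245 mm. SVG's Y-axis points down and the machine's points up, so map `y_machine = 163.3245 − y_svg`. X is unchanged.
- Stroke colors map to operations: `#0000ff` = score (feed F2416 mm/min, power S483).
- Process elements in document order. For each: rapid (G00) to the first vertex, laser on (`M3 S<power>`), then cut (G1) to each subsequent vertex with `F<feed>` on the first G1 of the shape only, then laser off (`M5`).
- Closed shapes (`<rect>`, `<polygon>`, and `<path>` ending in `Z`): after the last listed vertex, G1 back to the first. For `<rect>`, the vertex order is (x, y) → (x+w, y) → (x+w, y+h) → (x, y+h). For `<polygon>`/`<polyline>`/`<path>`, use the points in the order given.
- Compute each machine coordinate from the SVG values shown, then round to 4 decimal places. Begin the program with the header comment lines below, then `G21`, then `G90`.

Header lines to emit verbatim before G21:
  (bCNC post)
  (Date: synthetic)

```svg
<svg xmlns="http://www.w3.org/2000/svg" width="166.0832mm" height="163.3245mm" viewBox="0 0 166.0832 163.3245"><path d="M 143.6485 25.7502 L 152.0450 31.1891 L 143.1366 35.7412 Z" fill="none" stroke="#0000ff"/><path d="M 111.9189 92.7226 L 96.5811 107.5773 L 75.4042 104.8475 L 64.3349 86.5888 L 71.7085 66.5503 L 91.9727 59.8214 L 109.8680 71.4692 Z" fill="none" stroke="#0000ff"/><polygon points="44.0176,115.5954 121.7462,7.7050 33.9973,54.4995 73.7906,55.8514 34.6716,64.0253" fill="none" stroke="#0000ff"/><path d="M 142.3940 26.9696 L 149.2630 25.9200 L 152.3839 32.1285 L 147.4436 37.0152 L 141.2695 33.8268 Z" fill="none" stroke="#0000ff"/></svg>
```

Since the viewBox matches the mm dimensions, user units are millimetres directly. The only transform is the Y-flip y_m = 163.3245 − y_svg.

Shape 1 is a regular polygon drawn with `<path>`. Its stroke #0000ff means score at S483, F2416. After flipping Y the toolpath is (143.6485,137.5743) → (152.0450,132.1354) → (143.1366,127.5833) → (143.6485,137.5743), returning to the start.

Shape 2 is a regular polygon drawn with `<path>`. Its stroke #0000ff means score at S483, F2416. After flipping Y the toolpath is (111.9189,70.6019) → (96.5811,55.7472) → (75.4042,58.4770) → (64.3349,76.7357) → (71.7085,96.7742) → (91.9727,103.5031) → (109.8680,91.8553) → (111.9189,70.6019), returning to the start.

Shape 3 is a closed polygon drawn with `<polygon>`. Its stroke #0000ff means score at S483, F2416. After flipping Y the toolpath is (44.0176,47.7291) → (121.7462,155.6195) → (33.9973,108.8250) → (73.7906,107.4731) → (34.6716,99.2992) → (44.0176,47.7291), returning to the start.

Shape 4 is a regular polygon drawn with `<path>`. Its stroke #0000ff means score at S483, F2416. After flipping Y the toolpath is (142.3940,136.3549) → (149.2630,137.4045) → (152.3839,131.1960) → (147.4436,126.3093) → (141.2695,129.4977) → (142.3940,136.3549), returning to the start.

(bCNC post)
(Date: synthetic)
G21
G90
G00 X143.6485 Y137.5743
M3 S483
G1 X152.0450 Y132.1354 F2416
G1 X143.1366 Y127.5833
G1 X143.6485 Y137.5743
M5
G00 X111.9189 Y70.6019
M3 S483
G1 X96.5811 Y55.7472 F2416
G1 X75.4042 Y58.4770
G1 X64.3349 Y76.7357
G1 X71.7085 Y96.7742
G1 X91.9727 Y103.5031
G1 X109.8680 Y91.8553
G1 X111.9189 Y70.6019
M5
G00 X44.0176 Y47.7291
M3 S483
G1 X121.7462 Y155.6195 F2416
G1 X33.9973 Y108.8250
G1 X73.7906 Y107.4731
G1 X34.6716 Y99.2992
G1 X44.0176 Y47.7291
M5
G00 X142.3940 Y136.3549
M3 S483
G1 X149.2630 Y137.4045 F2416
G1 X152.3839 Y131.1960
G1 X147.4436 Y126.3093
G1 X141.2695 Y129.4977
G1 X142.3940 Y136.3549
M5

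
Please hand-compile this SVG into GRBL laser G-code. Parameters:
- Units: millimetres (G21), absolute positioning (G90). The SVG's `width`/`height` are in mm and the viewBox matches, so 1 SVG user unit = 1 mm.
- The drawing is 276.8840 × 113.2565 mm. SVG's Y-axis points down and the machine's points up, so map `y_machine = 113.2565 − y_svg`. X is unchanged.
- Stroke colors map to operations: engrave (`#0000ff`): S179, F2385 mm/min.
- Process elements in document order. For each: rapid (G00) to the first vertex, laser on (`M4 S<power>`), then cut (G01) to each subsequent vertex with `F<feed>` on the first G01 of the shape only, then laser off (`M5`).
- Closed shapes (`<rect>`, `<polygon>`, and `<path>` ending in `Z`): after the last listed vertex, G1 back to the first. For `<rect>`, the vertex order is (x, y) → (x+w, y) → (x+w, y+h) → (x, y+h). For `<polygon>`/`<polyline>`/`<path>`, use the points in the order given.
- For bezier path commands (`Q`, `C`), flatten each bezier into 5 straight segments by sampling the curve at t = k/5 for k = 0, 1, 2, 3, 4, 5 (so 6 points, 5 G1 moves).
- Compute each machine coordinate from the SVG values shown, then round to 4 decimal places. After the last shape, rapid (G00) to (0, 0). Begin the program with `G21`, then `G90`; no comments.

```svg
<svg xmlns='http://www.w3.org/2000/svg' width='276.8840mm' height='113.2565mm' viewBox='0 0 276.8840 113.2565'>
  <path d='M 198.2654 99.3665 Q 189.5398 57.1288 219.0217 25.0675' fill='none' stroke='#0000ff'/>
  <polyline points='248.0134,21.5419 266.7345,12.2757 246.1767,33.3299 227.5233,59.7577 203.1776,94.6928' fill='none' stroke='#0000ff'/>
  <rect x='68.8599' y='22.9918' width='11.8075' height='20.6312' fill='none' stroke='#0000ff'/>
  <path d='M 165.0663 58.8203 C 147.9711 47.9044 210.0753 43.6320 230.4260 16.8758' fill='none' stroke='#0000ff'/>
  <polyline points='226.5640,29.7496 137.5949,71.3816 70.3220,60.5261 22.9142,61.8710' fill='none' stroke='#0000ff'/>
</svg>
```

G21
G90
G00 X198.2654 Y13.8900
M4 S179
G01 X196.3035 Y30.3780 F2385
G01 X197.3981 Y46.0519
G01 X201.5494 Y60.9117
G01 X208.7572 Y74.9574
G01 X219.0217 Y88.1890
M5
G00 X248.0134 Y91.7146
M4 S179
G01 X266.7345 Y100.9808 F2385
G01 X246.1767 Y79.9266
G01 X227.5233 Y53.4988
G01 X203.1776 Y18.5637
M5
G00 X68.8599 Y90.2647
M4 S179
G01 X80.6674 Y90.2647 F2385
G01 X80.6674 Y69.6335
G01 X68.8599 Y69.6335
G01 X68.8599 Y90.2647
M5
G00 X165.0663 Y54.4362
M4 S179
G01 X163.3455 Y60.4215 F2385
G01 X174.8268 Y66.2105
G01 X193.7045 Y73.2013
G01 X214.1728 Y82.7920
G01 X230.4260 Y96.3807
M5
G00 X226.5640 Y83.5069
M4 S179
G01 X137.5949 Y41.8749 F2385
G01 X70.3220 Y52.7304
G01 X22.9142 Y51.3855
M5
G00 X0.0000 Y0.0000

Since the viewBox matches the mm dimensions, user units are millimetres directly. The only transform is the Y-flip y_m = 113.2565 − y_svg.

Shape 1 is a quadratic bezier drawn with `<path>`. Its stroke #0000ff means engrave at S179, F2385. After flipping Y the toolpath is (198.2654,13.8900) → (196.3035,30.3780) → (197.3981,46.0519) → (201.5494,60.9117) → (208.7572,74.9574) → (219.0217,88.1890).

Shape 2 is a open polyline drawn with `<polyline>`. Its stroke #0000ff means engrave at S179, F2385. After flipping Y the toolpath is (248.0134,91.7146) → (266.7345,100.9808) → (246.1767,79.9266) → (227.5233,53.4988) → (203.1776,18.5637).

Shape 3 is a rectangle drawn with `<rect>`. Its stroke #0000ff means engrave at S179, F2385. After flipping Y the toolpath is (68.8599,90.2647) → (80.6674,90.2647) → (80.6674,69.6335) → (68.8599,69.6335) → (68.8599,90.2647), returning to the start.

Shape 4 is a cubic bezier drawn with `<path>`. Its stroke #0000ff means engrave at S179, F2385. After flipping Y the toolpath is (165.0663,54.4362) → (163.3455,60.4215) → (174.8268,66.2105) → (193.7045,73.2013) → (214.1728,82.7920) → (230.4260,96.3807).

Shape 5 is a open polyline drawn with `<polyline>`. Its stroke #0000ff means engrave at S179, F2385. After flipping Y the toolpath is (226.5640,83.5069) → (137.5949,41.8749) → (70.3220,52.7304) → (22.9142,51.3855).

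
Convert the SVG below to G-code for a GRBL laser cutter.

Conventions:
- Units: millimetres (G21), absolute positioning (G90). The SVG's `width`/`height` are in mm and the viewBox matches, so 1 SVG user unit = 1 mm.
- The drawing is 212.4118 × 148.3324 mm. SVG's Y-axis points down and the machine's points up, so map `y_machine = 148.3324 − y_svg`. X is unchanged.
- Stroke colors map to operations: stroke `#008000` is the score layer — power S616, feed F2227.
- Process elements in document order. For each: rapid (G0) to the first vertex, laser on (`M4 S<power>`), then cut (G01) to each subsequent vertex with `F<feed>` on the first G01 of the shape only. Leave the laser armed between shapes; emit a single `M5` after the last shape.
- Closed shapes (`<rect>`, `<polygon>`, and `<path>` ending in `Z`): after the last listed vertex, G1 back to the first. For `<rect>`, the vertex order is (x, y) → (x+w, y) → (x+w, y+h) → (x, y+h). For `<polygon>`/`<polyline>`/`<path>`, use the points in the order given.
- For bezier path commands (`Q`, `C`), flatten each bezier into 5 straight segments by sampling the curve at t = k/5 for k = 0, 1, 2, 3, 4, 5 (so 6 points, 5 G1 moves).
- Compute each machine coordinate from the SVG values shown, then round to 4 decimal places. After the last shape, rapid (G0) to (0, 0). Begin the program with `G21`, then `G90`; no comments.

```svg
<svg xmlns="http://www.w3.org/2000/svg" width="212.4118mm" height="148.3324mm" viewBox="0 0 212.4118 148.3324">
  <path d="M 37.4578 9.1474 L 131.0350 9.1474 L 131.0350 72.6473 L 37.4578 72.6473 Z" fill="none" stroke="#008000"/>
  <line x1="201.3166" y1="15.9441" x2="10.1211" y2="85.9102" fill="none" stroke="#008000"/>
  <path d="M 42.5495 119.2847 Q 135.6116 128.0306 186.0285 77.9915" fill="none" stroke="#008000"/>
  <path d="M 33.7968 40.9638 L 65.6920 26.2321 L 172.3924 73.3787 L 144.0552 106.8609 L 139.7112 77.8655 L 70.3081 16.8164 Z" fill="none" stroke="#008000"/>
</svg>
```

G21
G90
G0 X37.4578 Y139.1850
M4 S616
G01 X131.0350 Y139.1850 F2227
G01 X131.0350 Y75.6851
G01 X37.4578 Y75.6851
G01 X37.4578 Y139.1850
G0 X201.3166 Y132.3883
M4 S616
G01 X10.1211 Y62.4222 F2227
G0 X42.5495 Y29.0477
M4 S616
G01 X78.0685 Y27.9007 F2227
G01 X110.1759 Y31.4566
G01 X138.8717 Y39.7152
G01 X164.1559 Y52.6767
G01 X186.0285 Y70.3409
G0 X33.7968 Y107.3686
M4 S616
G01 X65.6920 Y122.1003 F2227
G01 X172.3924 Y74.9537
G01 X144.0552 Y41.4715
G01 X139.7112 Y70.4669
G01 X70.3081 Y131.5160
G01 X33.7968 Y107.3686
M5
G0 X0.0000 Y0.0000

Since the viewBox matches the mm dimensions, user units are millimetres directly. The only transform is the Y-flip y_m = 148.3324 − y_svg.

Shape 1 is a rectangle drawn with `<path>`. Its stroke #008000 means score at S616, F2227. After flipping Y the toolpath is (37.4578,139.1850) → (131.0350,139.1850) → (131.0350,75.6851) → (37.4578,75.6851) → (37.4578,139.1850), returning to the start.

Shape 2 is a line segment drawn with `<line>`. Its stroke #008000 means score at S616, F2227. After flipping Y the toolpath is (201.3166,132.3883) → (10.1211,62.4222).

Shape 3 is a quadratic bezier drawn with `<path>`. Its stroke #008000 means score at S616, F2227. After flipping Y the toolpath is (42.5495,29.0477) → (78.0685,27.9007) → (110.1759,31.4566) → (138.8717,39.7152) → (164.1559,52.6767) → (186.0285,70.3409).

Shape 4 is a closed polygon drawn with `<path>`. Its stroke #008000 means score at S616, F2227. After flipping Y the toolpath is (33.7968,107.3686) → (65.6920,122.1003) → (172.3924,74.9537) → (144.0552,41.4715) → (139.7112,70.4669) → (70.3081,131.5160) → (33.7968,107.3686), returning to the start.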